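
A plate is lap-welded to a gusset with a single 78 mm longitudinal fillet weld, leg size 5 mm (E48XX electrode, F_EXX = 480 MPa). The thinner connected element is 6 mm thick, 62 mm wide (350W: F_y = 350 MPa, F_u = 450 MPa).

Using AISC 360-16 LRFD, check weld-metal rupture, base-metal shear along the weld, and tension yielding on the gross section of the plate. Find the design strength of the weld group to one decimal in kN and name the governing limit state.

59.6 kN (weld metal governs)

Weld metal: throat = 0.707×5 = 3.535 mm, L = 78 mm. φR_n = 0.75 × 0.6 × 480 × 3.535 × 78 = 59.6 kN.
Base metal shear (6 mm plate): yield φR_n = 1.0×0.6×350×6×78 = 98.3 kN; rupture φR_n = 0.75×0.6×450×6×78 = 94.8 kN; take 94.8 kN (rupture).
Tension yield (gross): A_g = 62×6 = 372 mm². φR_n = 0.90 × 350 × 372 = 117.2 kN.
Governing: min(59.6, 94.8, 117.2) = 59.6 kN → weld metal.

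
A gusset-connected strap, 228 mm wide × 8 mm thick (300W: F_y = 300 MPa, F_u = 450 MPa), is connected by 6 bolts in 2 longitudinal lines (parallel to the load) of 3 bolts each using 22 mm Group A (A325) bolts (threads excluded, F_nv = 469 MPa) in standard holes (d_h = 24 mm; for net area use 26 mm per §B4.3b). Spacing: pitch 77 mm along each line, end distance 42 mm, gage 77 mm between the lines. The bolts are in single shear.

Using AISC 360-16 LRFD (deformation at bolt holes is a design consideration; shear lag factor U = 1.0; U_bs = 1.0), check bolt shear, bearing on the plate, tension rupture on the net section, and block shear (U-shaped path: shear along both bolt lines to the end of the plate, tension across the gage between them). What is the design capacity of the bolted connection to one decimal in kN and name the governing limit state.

475.2 kN (net-section rupture governs)

Bolt shear: A_b = π(22)²/4 = 380.13 mm². φR_n = 0.75 × 469 × 380.13 × 6 × 1 = 802.3 kN.
Bearing (8 mm plate, F_u = 450 MPa): end bolts L_c = 42 − 24/2 = 30, R_n = min(1.2×30×8×450, 2.4×22×8×450) = 129.6 kN/bolt; interior L_c = 77 − 24 = 53, R_n = 190.08 kN/bolt. φR_n = 0.75 × (2×129.6 + 4×190.08) = 764.6 kN.
Tension rupture (net): A_n = (228 − 2×26)×8 = 1408 mm² (U = 1.0, A_e = A_n). φR_n = 0.75 × 450 × 1408 = 475.2 kN.
Block shear: shear path 2×[42+2×77] = 2×196 mm, A_gv = 3136, A_nv = 2×(196 − 2.5×26)×8 = 2096 mm²; tension across gage: (77 − 1×26)×8 = 408 mm². R_n = min(0.6×450×2096, 0.6×300×3136) + 1.0×450×408 = min(565.92, 564.48) + 183.6 = 748.08 kN. φR_n = 0.75 × 748.08 = 561.1 kN.
Governing: min(802.3, 764.6, 475.2, 561.1) = 475.2 kN → net-section rupture.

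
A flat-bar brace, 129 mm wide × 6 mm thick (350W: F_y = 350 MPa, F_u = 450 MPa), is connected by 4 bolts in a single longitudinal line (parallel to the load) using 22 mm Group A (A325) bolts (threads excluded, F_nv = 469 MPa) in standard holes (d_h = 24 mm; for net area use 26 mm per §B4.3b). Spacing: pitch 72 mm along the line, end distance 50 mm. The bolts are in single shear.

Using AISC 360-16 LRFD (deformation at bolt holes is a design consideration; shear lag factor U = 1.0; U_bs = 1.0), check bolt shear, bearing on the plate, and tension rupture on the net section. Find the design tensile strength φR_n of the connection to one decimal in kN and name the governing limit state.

208.6 kN (net-section rupture governs)

Bolt shear: A_b = π(22)²/4 = 380.13 mm². φR_n = 0.75 × 469 × 380.13 × 4 × 1 = 534.8 kN.
Bearing (6 mm plate, F_u = 450 MPa): end bolts L_c = 50 − 24/2 = 38, R_n = min(1.2×38×6×450, 2.4×22×6×450) = 123.12 kN/bolt; interior L_c = 72 − 24 = 48, R_n = 142.56 kN/bolt. φR_n = 0.75 × (1×123.12 + 3×142.56) = 413.1 kN.
Tension rupture (net): A_n = (129 − 1×26)×6 = 618 mm² (U = 1.0, A_e = A_n). φR_n = 0.75 × 450 × 618 = 208.6 kN.
Governing: min(534.8, 413.1, 208.6) = 208.6 kN → net-section rupture.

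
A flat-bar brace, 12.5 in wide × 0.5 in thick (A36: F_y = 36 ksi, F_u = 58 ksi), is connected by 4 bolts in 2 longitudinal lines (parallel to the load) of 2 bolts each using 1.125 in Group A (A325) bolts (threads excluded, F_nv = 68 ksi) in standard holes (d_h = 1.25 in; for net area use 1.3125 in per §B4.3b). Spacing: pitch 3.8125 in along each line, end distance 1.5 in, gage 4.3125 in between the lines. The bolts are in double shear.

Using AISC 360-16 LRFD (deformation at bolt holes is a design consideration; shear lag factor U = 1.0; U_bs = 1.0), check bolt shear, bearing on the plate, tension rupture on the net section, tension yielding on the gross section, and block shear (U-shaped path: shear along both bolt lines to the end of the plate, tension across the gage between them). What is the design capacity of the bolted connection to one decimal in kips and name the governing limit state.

Bolt shear: A_b = π(1.125)²/4 = 0.99402 in². φR_n = 0.75 × 68 × 0.99402 × 4 × 2 = 405.6 kips.
Bearing (0.5 in plate, F_u = 58 ksi): end bolts L_c = 1.5 − 1.25/2 = 0.875, R_n = min(1.2×0.875×0.5×58, 2.4×1.125×0.5×58) = 30.45 kips/bolt; interior L_c = 3.8125 − 1.25 = 2.5625, R_n = 78.3 kips/bolt. φR_n = 0.75 × (2×30.45 + 2×78.3) = 163.1 kips.
Tension rupture (net): A_n = (12.5 − 2×1.3125)×0.5 = 4.9375 in² (U = 1.0, A_e = A_n). φR_n = 0.75 × 58 × 4.9375 = 214.8 kips.
Tension yield (gross): A_g = 12.5×0.5 = 6.25 in². φR_n = 0.90 × 36 × 6.25 = 202.5 kips.
Block shear: shear path 2×[1.5+1×3.8125] = 2×5.3125 in, A_gv = 5.3125, A_nv = 2×(5.3125 − 1.5×1.3125)×0.5 = 3.3438 in²; tension across gage: (4.3125 − 1×1.3125)×0.5 = 1.5 in². R_n = min(0.6×58×3.3438, 0.6×36×5.3125) + 1.0×58×1.5 = min(116.36, 114.75) + 87 = 201.75 kips. φR_n = 0.75 × 201.75 = 151.3 kips.
Governing: min(405.6, 163.1, 214.8, 202.5, 151.3) = 151.3 kips → block shear.

151.3 kips (block shear governs)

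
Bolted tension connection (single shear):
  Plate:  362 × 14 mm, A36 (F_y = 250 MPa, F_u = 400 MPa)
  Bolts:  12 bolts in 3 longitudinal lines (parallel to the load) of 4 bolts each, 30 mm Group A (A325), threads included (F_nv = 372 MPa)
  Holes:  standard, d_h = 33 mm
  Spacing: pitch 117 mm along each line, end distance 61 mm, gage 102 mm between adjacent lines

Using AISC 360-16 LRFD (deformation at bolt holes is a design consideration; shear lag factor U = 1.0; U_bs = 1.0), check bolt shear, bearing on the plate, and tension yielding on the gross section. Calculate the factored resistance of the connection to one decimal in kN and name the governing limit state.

1140.3 kN (gross-section yield governs)

Bolt shear: A_b = π(30)²/4 = 706.86 mm². φR_n = 0.75 × 372 × 706.86 × 12 × 1 = 2366.6 kN.
Bearing (14 mm plate, F_u = 400 MPa): end bolts L_c = 61 − 33/2 = 44.5, R_n = min(1.2×44.5×14×400, 2.4×30×14×400) = 299.04 kN/bolt; interior L_c = 117 − 33 = 84, R_n = 403.2 kN/bolt. φR_n = 0.75 × (3×299.04 + 9×403.2) = 3394.4 kN.
Tension yield (gross): A_g = 362×14 = 5068 mm². φR_n = 0.90 × 250 × 5068 = 1140.3 kN.
Governing: min(2366.6, 3394.4, 1140.3) = 1140.3 kN → gross-section yield.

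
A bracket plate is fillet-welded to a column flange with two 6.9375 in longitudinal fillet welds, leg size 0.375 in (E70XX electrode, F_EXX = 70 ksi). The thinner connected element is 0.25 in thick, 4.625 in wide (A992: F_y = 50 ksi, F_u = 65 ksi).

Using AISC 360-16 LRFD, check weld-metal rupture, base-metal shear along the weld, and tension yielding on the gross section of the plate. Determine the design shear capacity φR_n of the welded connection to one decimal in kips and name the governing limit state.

Weld metal: throat = 0.707×0.375 = 0.26513 in, L = 2×6.9375 = 13.875 in. φR_n = 0.75 × 0.6 × 70 × 0.26513 × 13.875 = 115.9 kips.
Base metal shear (0.25 in plate): yield φR_n = 1.0×0.6×50×0.25×13.875 = 104.1 kips; rupture φR_n = 0.75×0.6×65×0.25×13.875 = 101.5 kips; take 101.5 kips (rupture).
Tension yield (gross): A_g = 4.625×0.25 = 1.1563 in². φR_n = 0.90 × 50 × 1.1563 = 52.0 kips.
Governing: min(115.9, 101.5, 52.0) = 52.0 kips → gross-section yield.

52.0 kips (gross-section yield governs)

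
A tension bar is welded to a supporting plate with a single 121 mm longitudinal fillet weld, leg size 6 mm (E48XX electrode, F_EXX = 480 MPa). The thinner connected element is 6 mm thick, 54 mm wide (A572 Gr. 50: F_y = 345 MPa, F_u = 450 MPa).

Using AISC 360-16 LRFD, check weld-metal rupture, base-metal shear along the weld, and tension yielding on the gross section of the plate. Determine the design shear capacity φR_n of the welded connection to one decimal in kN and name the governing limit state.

100.6 kN (gross-section yield governs)

Weld metal: throat = 0.707×6 = 4.242 mm, L = 121 mm. φR_n = 0.75 × 0.6 × 480 × 4.242 × 121 = 110.9 kN.
Base metal shear (6 mm plate): yield φR_n = 1.0×0.6×345×6×121 = 150.3 kN; rupture φR_n = 0.75×0.6×450×6×121 = 147.0 kN; take 147.0 kN (rupture).
Tension yield (gross): A_g = 54×6 = 324 mm². φR_n = 0.90 × 345 × 324 = 100.6 kN.
Governing: min(110.9, 147.0, 100.6) = 100.6 kN → gross-section yield.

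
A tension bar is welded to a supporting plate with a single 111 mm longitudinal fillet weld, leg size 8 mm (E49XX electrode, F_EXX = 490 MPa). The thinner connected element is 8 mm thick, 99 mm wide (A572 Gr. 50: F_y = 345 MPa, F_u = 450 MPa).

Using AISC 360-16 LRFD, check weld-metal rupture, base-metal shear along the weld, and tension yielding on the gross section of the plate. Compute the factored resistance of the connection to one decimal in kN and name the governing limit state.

Weld metal: throat = 0.707×8 = 5.656 mm, L = 111 mm. φR_n = 0.75 × 0.6 × 490 × 5.656 × 111 = 138.4 kN.
Base metal shear (8 mm plate): yield φR_n = 1.0×0.6×345×8×111 = 183.8 kN; rupture φR_n = 0.75×0.6×450×8×111 = 179.8 kN; take 179.8 kN (rupture).
Tension yield (gross): A_g = 99×8 = 792 mm². φR_n = 0.90 × 345 × 792 = 245.9 kN.
Governing: min(138.4, 179.8, 245.9) = 138.4 kN → weld metal.

138.4 kN (weld metal governs)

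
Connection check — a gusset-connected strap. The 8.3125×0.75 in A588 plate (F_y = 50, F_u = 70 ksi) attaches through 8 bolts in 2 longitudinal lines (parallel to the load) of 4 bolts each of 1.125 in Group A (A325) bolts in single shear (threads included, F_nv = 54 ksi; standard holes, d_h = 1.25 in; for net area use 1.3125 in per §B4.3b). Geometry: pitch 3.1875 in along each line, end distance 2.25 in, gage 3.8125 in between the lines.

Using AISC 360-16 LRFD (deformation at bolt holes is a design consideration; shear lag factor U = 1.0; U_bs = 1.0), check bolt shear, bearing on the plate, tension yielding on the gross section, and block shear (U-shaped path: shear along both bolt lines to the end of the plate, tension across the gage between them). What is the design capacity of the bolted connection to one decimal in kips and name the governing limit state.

280.5 kips (gross-section yield governs)

Bolt shear: A_b = π(1.125)²/4 = 0.99402 in². φR_n = 0.75 × 54 × 0.99402 × 8 × 1 = 322.1 kips.
Bearing (0.75 in plate, F_u = 70 ksi): end bolts L_c = 2.25 − 1.25/2 = 1.625, R_n = min(1.2×1.625×0.75×70, 2.4×1.125×0.75×70) = 102.38 kips/bolt; interior L_c = 3.1875 − 1.25 = 1.9375, R_n = 122.06 kips/bolt. φR_n = 0.75 × (2×102.38 + 6×122.06) = 702.8 kips.
Tension yield (gross): A_g = 8.3125×0.75 = 6.2344 in². φR_n = 0.90 × 50 × 6.2344 = 280.5 kips.
Block shear: shear path 2×[2.25+3×3.1875] = 2×11.8125 in, A_gv = 17.719, A_nv = 2×(11.8125 − 3.5×1.3125)×0.75 = 10.828 in²; tension across gage: (3.8125 − 1×1.3125)×0.75 = 1.875 in². R_n = min(0.6×70×10.828, 0.6×50×17.719) + 1.0×70×1.875 = min(454.78, 531.57) + 131.25 = 586.03 kips. φR_n = 0.75 × 586.03 = 439.5 kips.
Governing: min(322.1, 702.8, 280.5, 439.5) = 280.5 kips → gross-section yield.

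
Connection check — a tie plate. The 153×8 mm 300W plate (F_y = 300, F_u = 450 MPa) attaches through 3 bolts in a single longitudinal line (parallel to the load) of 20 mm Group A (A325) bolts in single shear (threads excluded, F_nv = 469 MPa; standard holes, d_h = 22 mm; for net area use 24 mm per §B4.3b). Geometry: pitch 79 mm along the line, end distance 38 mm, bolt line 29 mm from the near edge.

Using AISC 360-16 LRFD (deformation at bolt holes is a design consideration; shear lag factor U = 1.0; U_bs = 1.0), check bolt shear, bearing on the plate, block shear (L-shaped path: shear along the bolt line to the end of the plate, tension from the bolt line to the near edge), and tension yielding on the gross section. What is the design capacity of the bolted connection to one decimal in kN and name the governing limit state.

257.6 kN (block shear governs)

Bolt shear: A_b = π(20)²/4 = 314.16 mm². φR_n = 0.75 × 469 × 314.16 × 3 × 1 = 331.5 kN.
Bearing (8 mm plate, F_u = 450 MPa): end bolts L_c = 38 − 22/2 = 27, R_n = min(1.2×27×8×450, 2.4×20×8×450) = 116.64 kN/bolt; interior L_c = 79 − 22 = 57, R_n = 172.8 kN/bolt. φR_n = 0.75 × (1×116.64 + 2×172.8) = 346.7 kN.
Block shear: shear path 1×[38+2×79] = 1×196 mm, A_gv = 1568, A_nv = 1×(196 − 2.5×24)×8 = 1088 mm²; tension to near edge: (29 − 0.5×24)×8 = 136 mm². R_n = min(0.6×450×1088, 0.6×300×1568) + 1.0×450×136 = min(293.76, 282.24) + 61.2 = 343.44 kN. φR_n = 0.75 × 343.44 = 257.6 kN.
Tension yield (gross): A_g = 153×8 = 1224 mm². φR_n = 0.90 × 300 × 1224 = 330.5 kN.
Governing: min(331.5, 346.7, 257.6, 330.5) = 257.6 kN → block shear.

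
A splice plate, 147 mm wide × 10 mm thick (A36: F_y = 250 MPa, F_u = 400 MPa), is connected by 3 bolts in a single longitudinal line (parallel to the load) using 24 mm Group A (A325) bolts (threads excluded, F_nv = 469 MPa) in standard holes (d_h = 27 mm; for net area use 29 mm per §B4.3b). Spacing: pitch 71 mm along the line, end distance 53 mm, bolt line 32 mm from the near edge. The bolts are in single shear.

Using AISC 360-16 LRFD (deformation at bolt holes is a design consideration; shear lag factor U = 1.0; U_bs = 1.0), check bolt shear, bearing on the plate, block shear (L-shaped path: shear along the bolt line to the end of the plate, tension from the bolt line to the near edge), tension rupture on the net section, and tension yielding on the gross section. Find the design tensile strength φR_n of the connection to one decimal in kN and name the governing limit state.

271.9 kN (block shear governs)

Bolt shear: A_b = π(24)²/4 = 452.39 mm². φR_n = 0.75 × 469 × 452.39 × 3 × 1 = 477.4 kN.
Bearing (10 mm plate, F_u = 400 MPa): end bolts L_c = 53 − 27/2 = 39.5, R_n = min(1.2×39.5×10×400, 2.4×24×10×400) = 189.6 kN/bolt; interior L_c = 71 − 27 = 44, R_n = 211.2 kN/bolt. φR_n = 0.75 × (1×189.6 + 2×211.2) = 459.0 kN.
Block shear: shear path 1×[53+2×71] = 1×195 mm, A_gv = 1950, A_nv = 1×(195 − 2.5×29)×10 = 1225 mm²; tension to near edge: (32 − 0.5×29)×10 = 175 mm². R_n = min(0.6×400×1225, 0.6×250×1950) + 1.0×400×175 = min(294, 292.5) + 70 = 362.5 kN. φR_n = 0.75 × 362.5 = 271.9 kN.
Tension rupture (net): A_n = (147 − 1×29)×10 = 1180 mm² (U = 1.0, A_e = A_n). φR_n = 0.75 × 400 × 1180 = 354.0 kN.
Tension yield (gross): A_g = 147×10 = 1470 mm². φR_n = 0.90 × 250 × 1470 = 330.8 kN.
Governing: min(477.4, 459.0, 271.9, 354.0, 330.8) = 271.9 kN → block shear.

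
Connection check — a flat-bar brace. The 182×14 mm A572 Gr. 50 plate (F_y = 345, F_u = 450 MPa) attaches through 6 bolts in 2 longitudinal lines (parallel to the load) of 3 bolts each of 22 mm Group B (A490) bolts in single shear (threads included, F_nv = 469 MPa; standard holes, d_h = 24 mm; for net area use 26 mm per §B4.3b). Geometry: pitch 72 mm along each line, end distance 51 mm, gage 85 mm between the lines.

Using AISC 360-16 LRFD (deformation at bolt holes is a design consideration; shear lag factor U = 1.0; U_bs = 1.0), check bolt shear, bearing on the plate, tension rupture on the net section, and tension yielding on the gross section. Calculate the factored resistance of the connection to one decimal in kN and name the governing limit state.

614.3 kN (net-section rupture governs)

Bolt shear: A_b = π(22)²/4 = 380.13 mm². φR_n = 0.75 × 469 × 380.13 × 6 × 1 = 802.3 kN.
Bearing (14 mm plate, F_u = 450 MPa): end bolts L_c = 51 − 24/2 = 39, R_n = min(1.2×39×14×450, 2.4×22×14×450) = 294.84 kN/bolt; interior L_c = 72 − 24 = 48, R_n = 332.64 kN/bolt. φR_n = 0.75 × (2×294.84 + 4×332.64) = 1440.2 kN.
Tension rupture (net): A_n = (182 − 2×26)×14 = 1820 mm² (U = 1.0, A_e = A_n). φR_n = 0.75 × 450 × 1820 = 614.3 kN.
Tension yield (gross): A_g = 182×14 = 2548 mm². φR_n = 0.90 × 345 × 2548 = 791.2 kN.
Governing: min(802.3, 1440.2, 614.3, 791.2) = 614.3 kN → net-section rupture.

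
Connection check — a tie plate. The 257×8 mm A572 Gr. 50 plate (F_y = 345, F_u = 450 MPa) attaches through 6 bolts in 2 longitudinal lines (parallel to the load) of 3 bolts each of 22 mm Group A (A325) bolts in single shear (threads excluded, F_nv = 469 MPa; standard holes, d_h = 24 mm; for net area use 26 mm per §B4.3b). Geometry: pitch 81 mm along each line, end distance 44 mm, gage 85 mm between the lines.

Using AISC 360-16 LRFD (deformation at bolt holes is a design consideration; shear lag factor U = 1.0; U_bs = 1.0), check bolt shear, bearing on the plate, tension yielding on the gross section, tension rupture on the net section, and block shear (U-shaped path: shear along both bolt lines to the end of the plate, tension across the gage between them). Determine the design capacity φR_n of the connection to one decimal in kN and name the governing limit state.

553.5 kN (net-section rupture governs)

Bolt shear: A_b = π(22)²/4 = 380.13 mm². φR_n = 0.75 × 469 × 380.13 × 6 × 1 = 802.3 kN.
Bearing (8 mm plate, F_u = 450 MPa): end bolts L_c = 44 − 24/2 = 32, R_n = min(1.2×32×8×450, 2.4×22×8×450) = 138.24 kN/bolt; interior L_c = 81 − 24 = 57, R_n = 190.08 kN/bolt. φR_n = 0.75 × (2×138.24 + 4×190.08) = 777.6 kN.
Tension yield (gross): A_g = 257×8 = 2056 mm². φR_n = 0.90 × 345 × 2056 = 638.4 kN.
Tension rupture (net): A_n = (257 − 2×26)×8 = 1640 mm² (U = 1.0, A_e = A_n). φR_n = 0.75 × 450 × 1640 = 553.5 kN.
Block shear: shear path 2×[44+2×81] = 2×206 mm, A_gv = 3296, A_nv = 2×(206 − 2.5×26)×8 = 2256 mm²; tension across gage: (85 − 1×26)×8 = 472 mm². R_n = min(0.6×450×2256, 0.6×345×3296) + 1.0×450×472 = min(609.12, 682.27) + 212.4 = 821.52 kN. φR_n = 0.75 × 821.52 = 616.1 kN.
Governing: min(802.3, 777.6, 638.4, 553.5, 616.1) = 553.5 kN → net-section rupture.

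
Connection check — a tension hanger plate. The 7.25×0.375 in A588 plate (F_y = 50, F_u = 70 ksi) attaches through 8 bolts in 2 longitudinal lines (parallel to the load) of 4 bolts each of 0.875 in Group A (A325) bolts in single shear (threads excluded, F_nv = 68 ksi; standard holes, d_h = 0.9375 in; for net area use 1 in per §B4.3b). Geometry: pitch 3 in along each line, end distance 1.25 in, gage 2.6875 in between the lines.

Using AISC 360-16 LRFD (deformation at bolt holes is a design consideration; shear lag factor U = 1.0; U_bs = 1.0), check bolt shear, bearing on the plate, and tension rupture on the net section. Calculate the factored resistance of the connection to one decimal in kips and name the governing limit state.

Bolt shear: A_b = π(0.875)²/4 = 0.60132 in². φR_n = 0.75 × 68 × 0.60132 × 8 × 1 = 245.3 kips.
Bearing (0.375 in plate, F_u = 70 ksi): end bolts L_c = 1.25 − 0.9375/2 = 0.78125, R_n = min(1.2×0.78125×0.375×70, 2.4×0.875×0.375×70) = 24.609 kips/bolt; interior L_c = 3 − 0.9375 = 2.0625, R_n = 55.125 kips/bolt. φR_n = 0.75 × (2×24.609 + 6×55.125) = 285.0 kips.
Tension rupture (net): A_n = (7.25 − 2×1)×0.375 = 1.9688 in² (U = 1.0, A_e = A_n). φR_n = 0.75 × 70 × 1.9688 = 103.4 kips.
Governing: min(245.3, 285.0, 103.4) = 103.4 kips → net-section rupture.

103.4 kips (net-section rupture governs)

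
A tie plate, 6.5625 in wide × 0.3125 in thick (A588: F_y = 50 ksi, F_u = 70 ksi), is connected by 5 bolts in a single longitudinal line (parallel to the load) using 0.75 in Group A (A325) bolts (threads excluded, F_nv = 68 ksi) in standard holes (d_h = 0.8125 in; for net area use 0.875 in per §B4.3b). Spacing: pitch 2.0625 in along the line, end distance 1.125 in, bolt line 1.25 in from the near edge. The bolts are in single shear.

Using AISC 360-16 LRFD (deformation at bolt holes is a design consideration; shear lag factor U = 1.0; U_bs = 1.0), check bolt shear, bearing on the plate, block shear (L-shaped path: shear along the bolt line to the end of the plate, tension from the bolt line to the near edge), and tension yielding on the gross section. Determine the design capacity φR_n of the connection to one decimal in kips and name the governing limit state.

Bolt shear: A_b = π(0.75)²/4 = 0.44179 in². φR_n = 0.75 × 68 × 0.44179 × 5 × 1 = 112.7 kips.
Bearing (0.3125 in plate, F_u = 70 ksi): end bolts L_c = 1.125 − 0.8125/2 = 0.71875, R_n = min(1.2×0.71875×0.3125×70, 2.4×0.75×0.3125×70) = 18.867 kips/bolt; interior L_c = 2.0625 − 0.8125 = 1.25, R_n = 32.813 kips/bolt. φR_n = 0.75 × (1×18.867 + 4×32.813) = 112.6 kips.
Block shear: shear path 1×[1.125+4×2.0625] = 1×9.375 in, A_gv = 2.9297, A_nv = 1×(9.375 − 4.5×0.875)×0.3125 = 1.6992 in²; tension to near edge: (1.25 − 0.5×0.875)×0.3125 = 0.25391 in². R_n = min(0.6×70×1.6992, 0.6×50×2.9297) + 1.0×70×0.25391 = min(71.366, 87.891) + 17.774 = 89.14 kips. φR_n = 0.75 × 89.14 = 66.9 kips.
Tension yield (gross): A_g = 6.5625×0.3125 = 2.0508 in². φR_n = 0.90 × 50 × 2.0508 = 92.3 kips.
Governing: min(112.7, 112.6, 66.9, 92.3) = 66.9 kips → block shear.

66.9 kips (block shear governs)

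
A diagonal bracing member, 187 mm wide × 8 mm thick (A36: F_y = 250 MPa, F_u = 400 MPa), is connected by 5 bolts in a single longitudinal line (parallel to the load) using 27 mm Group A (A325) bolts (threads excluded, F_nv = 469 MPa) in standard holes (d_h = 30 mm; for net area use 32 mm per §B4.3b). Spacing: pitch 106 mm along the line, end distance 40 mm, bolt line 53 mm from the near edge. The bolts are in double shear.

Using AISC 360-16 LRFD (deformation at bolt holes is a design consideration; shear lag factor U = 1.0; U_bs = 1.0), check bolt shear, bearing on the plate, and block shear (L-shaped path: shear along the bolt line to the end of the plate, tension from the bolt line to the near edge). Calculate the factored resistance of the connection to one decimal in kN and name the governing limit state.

506.4 kN (block shear governs)

Bolt shear: A_b = π(27)²/4 = 572.56 mm². φR_n = 0.75 × 469 × 572.56 × 5 × 2 = 2014.0 kN.
Bearing (8 mm plate, F_u = 400 MPa): end bolts L_c = 40 − 30/2 = 25, R_n = min(1.2×25×8×400, 2.4×27×8×400) = 96 kN/bolt; interior L_c = 106 − 30 = 76, R_n = 207.36 kN/bolt. φR_n = 0.75 × (1×96 + 4×207.36) = 694.1 kN.
Block shear: shear path 1×[40+4×106] = 1×464 mm, A_gv = 3712, A_nv = 1×(464 − 4.5×32)×8 = 2560 mm²; tension to near edge: (53 − 0.5×32)×8 = 296 mm². R_n = min(0.6×400×2560, 0.6×250×3712) + 1.0×400×296 = min(614.4, 556.8) + 118.4 = 675.2 kN. φR_n = 0.75 × 675.2 = 506.4 kN.
Governing: min(2014.0, 694.1, 506.4) = 506.4 kN → block shear.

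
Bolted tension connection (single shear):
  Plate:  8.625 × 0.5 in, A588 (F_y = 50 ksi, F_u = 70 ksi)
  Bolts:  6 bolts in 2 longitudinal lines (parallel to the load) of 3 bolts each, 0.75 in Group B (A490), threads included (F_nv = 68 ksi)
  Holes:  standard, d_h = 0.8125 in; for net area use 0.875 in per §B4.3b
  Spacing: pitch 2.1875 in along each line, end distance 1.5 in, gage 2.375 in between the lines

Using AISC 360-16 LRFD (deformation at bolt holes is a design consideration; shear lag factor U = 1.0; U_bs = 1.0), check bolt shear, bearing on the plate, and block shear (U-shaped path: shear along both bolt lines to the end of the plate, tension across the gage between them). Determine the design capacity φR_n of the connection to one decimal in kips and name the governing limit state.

Bolt shear: A_b = π(0.75)²/4 = 0.44179 in². φR_n = 0.75 × 68 × 0.44179 × 6 × 1 = 135.2 kips.
Bearing (0.5 in plate, F_u = 70 ksi): end bolts L_c = 1.5 − 0.8125/2 = 1.09375, R_n = min(1.2×1.09375×0.5×70, 2.4×0.75×0.5×70) = 45.938 kips/bolt; interior L_c = 2.1875 − 0.8125 = 1.375, R_n = 57.75 kips/bolt. φR_n = 0.75 × (2×45.938 + 4×57.75) = 242.2 kips.
Block shear: shear path 2×[1.5+2×2.1875] = 2×5.875 in, A_gv = 5.875, A_nv = 2×(5.875 − 2.5×0.875)×0.5 = 3.6875 in²; tension across gage: (2.375 − 1×0.875)×0.5 = 0.75 in². R_n = min(0.6×70×3.6875, 0.6×50×5.875) + 1.0×70×0.75 = min(154.88, 176.25) + 52.5 = 207.38 kips. φR_n = 0.75 × 207.38 = 155.5 kips.
Governing: min(135.2, 242.2, 155.5) = 135.2 kips → bolt shear.

135.2 kips (bolt shear governs)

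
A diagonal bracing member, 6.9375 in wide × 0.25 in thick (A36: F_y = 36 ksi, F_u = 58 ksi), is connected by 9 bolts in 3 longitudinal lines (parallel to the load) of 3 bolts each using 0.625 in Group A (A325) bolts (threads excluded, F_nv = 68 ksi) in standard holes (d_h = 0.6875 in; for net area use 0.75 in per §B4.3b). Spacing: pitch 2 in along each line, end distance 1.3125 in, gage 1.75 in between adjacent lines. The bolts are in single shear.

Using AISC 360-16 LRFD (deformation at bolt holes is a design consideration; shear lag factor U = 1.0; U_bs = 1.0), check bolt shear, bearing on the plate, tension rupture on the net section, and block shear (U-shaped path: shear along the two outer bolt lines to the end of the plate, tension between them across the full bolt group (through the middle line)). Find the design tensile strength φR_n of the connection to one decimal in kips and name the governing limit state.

Bolt shear: A_b = π(0.625)²/4 = 0.3068 in². φR_n = 0.75 × 68 × 0.3068 × 9 × 1 = 140.8 kips.
Bearing (0.25 in plate, F_u = 58 ksi): end bolts L_c = 1.3125 − 0.6875/2 = 0.96875, R_n = min(1.2×0.96875×0.25×58, 2.4×0.625×0.25×58) = 16.856 kips/bolt; interior L_c = 2 − 0.6875 = 1.3125, R_n = 21.75 kips/bolt. φR_n = 0.75 × (3×16.856 + 6×21.75) = 135.8 kips.
Tension rupture (net): A_n = (6.9375 − 3×0.75)×0.25 = 1.1719 in² (U = 1.0, A_e = A_n). φR_n = 0.75 × 58 × 1.1719 = 51.0 kips.
Block shear: shear path 2×[1.3125+2×2] = 2×5.3125 in, A_gv = 2.6563, A_nv = 2×(5.3125 − 2.5×0.75)×0.25 = 1.7188 in²; tension across gage: (3.5 − 2×0.75)×0.25 = 0.5 in². R_n = min(0.6×58×1.7188, 0.6×36×2.6563) + 1.0×58×0.5 = min(59.814, 57.376) + 29 = 86.376 kips. φR_n = 0.75 × 86.376 = 64.8 kips.
Governing: min(140.8, 135.8, 51.0, 64.8) = 51.0 kips → net-section rupture.

51.0 kips (net-section rupture governs)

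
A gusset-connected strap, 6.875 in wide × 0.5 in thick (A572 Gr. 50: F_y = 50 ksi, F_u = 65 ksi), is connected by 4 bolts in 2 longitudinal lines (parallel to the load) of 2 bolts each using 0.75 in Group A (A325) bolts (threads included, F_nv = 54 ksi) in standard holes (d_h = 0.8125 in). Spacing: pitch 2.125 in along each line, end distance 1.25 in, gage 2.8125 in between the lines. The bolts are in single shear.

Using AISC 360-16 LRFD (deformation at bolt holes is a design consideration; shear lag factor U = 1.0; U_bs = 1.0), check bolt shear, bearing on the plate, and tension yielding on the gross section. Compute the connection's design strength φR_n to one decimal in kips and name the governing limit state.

71.6 kips (bolt shear governs)

Bolt shear: A_b = π(0.75)²/4 = 0.44179 in². φR_n = 0.75 × 54 × 0.44179 × 4 × 1 = 71.6 kips.
Bearing (0.5 in plate, F_u = 65 ksi): end bolts L_c = 1.25 − 0.8125/2 = 0.84375, R_n = min(1.2×0.84375×0.5×65, 2.4×0.75×0.5×65) = 32.906 kips/bolt; interior L_c = 2.125 − 0.8125 = 1.3125, R_n = 51.188 kips/bolt. φR_n = 0.75 × (2×32.906 + 2×51.188) = 126.1 kips.
Tension yield (gross): A_g = 6.875×0.5 = 3.4375 in². φR_n = 0.90 × 50 × 3.4375 = 154.7 kips.
Governing: min(71.6, 126.1, 154.7) = 71.6 kips → bolt shear.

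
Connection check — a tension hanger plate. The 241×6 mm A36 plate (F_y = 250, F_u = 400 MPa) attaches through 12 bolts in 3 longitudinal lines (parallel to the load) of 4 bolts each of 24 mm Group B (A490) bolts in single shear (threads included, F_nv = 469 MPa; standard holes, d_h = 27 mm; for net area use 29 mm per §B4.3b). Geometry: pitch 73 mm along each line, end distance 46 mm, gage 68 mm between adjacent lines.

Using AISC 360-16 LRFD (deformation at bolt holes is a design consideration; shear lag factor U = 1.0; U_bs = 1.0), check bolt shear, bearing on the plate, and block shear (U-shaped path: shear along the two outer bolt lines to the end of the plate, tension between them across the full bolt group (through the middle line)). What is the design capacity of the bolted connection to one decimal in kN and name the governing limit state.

493.6 kN (block shear governs)

Bolt shear: A_b = π(24)²/4 = 452.39 mm². φR_n = 0.75 × 469 × 452.39 × 12 × 1 = 1909.5 kN.
Bearing (6 mm plate, F_u = 400 MPa): end bolts L_c = 46 − 27/2 = 32.5, R_n = min(1.2×32.5×6×400, 2.4×24×6×400) = 93.6 kN/bolt; interior L_c = 73 − 27 = 46, R_n = 132.48 kN/bolt. φR_n = 0.75 × (3×93.6 + 9×132.48) = 1104.8 kN.
Block shear: shear path 2×[46+3×73] = 2×265 mm, A_gv = 3180, A_nv = 2×(265 − 3.5×29)×6 = 1962 mm²; tension across gage: (136 − 2×29)×6 = 468 mm². R_n = min(0.6×400×1962, 0.6×250×3180) + 1.0×400×468 = min(470.88, 477) + 187.2 = 658.08 kN. φR_n = 0.75 × 658.08 = 493.6 kN.
Governing: min(1909.5, 1104.8, 493.6) = 493.6 kN → block shear.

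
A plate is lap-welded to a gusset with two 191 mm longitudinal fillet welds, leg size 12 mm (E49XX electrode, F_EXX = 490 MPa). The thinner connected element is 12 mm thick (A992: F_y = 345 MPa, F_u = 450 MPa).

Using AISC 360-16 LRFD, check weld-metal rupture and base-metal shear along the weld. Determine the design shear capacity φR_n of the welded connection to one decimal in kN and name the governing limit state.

Weld metal: throat = 0.707×12 = 8.484 mm, L = 2×191 = 382 mm. φR_n = 0.75 × 0.6 × 490 × 8.484 × 382 = 714.6 kN.
Base metal shear (12 mm plate): yield φR_n = 1.0×0.6×345×12×382 = 948.9 kN; rupture φR_n = 0.75×0.6×450×12×382 = 928.3 kN; take 928.3 kN (rupture).
Governing: min(714.6, 928.3) = 714.6 kN → weld metal.

714.6 kN (weld metal governs)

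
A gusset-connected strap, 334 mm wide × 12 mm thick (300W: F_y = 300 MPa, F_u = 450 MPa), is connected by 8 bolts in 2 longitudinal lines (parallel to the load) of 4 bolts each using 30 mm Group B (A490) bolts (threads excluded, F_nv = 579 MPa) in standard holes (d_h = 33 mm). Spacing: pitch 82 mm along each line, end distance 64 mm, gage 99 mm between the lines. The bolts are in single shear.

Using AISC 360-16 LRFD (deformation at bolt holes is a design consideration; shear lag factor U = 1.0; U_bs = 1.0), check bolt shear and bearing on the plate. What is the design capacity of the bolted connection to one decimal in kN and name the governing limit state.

1890.5 kN (bearing governs)

Bolt shear: A_b = π(30)²/4 = 706.86 mm². φR_n = 0.75 × 579 × 706.86 × 8 × 1 = 2455.6 kN.
Bearing (12 mm plate, F_u = 450 MPa): end bolts L_c = 64 − 33/2 = 47.5, R_n = min(1.2×47.5×12×450, 2.4×30×12×450) = 307.8 kN/bolt; interior L_c = 82 − 33 = 49, R_n = 317.52 kN/bolt. φR_n = 0.75 × (2×307.8 + 6×317.52) = 1890.5 kN.
Governing: min(2455.6, 1890.5) = 1890.5 kN → bearing.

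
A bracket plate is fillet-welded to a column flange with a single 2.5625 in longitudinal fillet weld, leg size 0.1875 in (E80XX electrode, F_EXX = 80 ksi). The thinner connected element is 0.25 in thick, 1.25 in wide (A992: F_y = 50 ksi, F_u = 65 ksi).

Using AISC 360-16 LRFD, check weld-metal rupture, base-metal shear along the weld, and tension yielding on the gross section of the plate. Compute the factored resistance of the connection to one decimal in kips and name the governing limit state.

12.2 kips (weld metal governs)

Weld metal: throat = 0.707×0.1875 = 0.13256 in, L = 2.5625 in. φR_n = 0.75 × 0.6 × 80 × 0.13256 × 2.5625 = 12.2 kips.
Base metal shear (0.25 in plate): yield φR_n = 1.0×0.6×50×0.25×2.5625 = 19.2 kips; rupture φR_n = 0.75×0.6×65×0.25×2.5625 = 18.7 kips; take 18.7 kips (rupture).
Tension yield (gross): A_g = 1.25×0.25 = 0.3125 in². φR_n = 0.90 × 50 × 0.3125 = 14.1 kips.
Governing: min(12.2, 18.7, 14.1) = 12.2 kips → weld metal.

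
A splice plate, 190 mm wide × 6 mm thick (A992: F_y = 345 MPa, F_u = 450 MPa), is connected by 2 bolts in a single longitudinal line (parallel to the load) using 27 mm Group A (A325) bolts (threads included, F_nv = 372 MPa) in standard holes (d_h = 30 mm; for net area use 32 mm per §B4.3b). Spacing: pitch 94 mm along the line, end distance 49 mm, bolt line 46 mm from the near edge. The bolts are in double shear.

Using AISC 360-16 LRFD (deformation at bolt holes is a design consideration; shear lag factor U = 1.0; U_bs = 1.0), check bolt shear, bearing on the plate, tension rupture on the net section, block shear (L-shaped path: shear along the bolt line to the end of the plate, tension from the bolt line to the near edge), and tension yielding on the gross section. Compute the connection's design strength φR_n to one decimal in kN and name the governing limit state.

176.2 kN (block shear governs)

Bolt shear: A_b = π(27)²/4 = 572.56 mm². φR_n = 0.75 × 372 × 572.56 × 2 × 2 = 639.0 kN.
Bearing (6 mm plate, F_u = 450 MPa): end bolts L_c = 49 − 30/2 = 34, R_n = min(1.2×34×6×450, 2.4×27×6×450) = 110.16 kN/bolt; interior L_c = 94 − 30 = 64, R_n = 174.96 kN/bolt. φR_n = 0.75 × (1×110.16 + 1×174.96) = 213.8 kN.
Tension rupture (net): A_n = (190 − 1×32)×6 = 948 mm² (U = 1.0, A_e = A_n). φR_n = 0.75 × 450 × 948 = 320.0 kN.
Block shear: shear path 1×[49+1×94] = 1×143 mm, A_gv = 858, A_nv = 1×(143 − 1.5×32)×6 = 570 mm²; tension to near edge: (46 − 0.5×32)×6 = 180 mm². R_n = min(0.6×450×570, 0.6×345×858) + 1.0×450×180 = min(153.9, 177.61) + 81 = 234.9 kN. φR_n = 0.75 × 234.9 = 176.2 kN.
Tension yield (gross): A_g = 190×6 = 1140 mm². φR_n = 0.90 × 345 × 1140 = 354.0 kN.
Governing: min(639.0, 213.8, 320.0, 176.2, 354.0) = 176.2 kN → block shear.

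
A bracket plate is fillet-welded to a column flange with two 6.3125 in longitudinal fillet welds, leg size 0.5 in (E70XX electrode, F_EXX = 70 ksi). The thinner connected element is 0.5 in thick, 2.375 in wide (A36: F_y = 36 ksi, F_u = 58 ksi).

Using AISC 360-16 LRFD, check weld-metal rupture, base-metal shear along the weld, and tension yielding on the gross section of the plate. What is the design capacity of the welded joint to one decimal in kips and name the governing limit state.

38.5 kips (gross-section yield governs)

Weld metal: throat = 0.707×0.5 = 0.3535 in, L = 2×6.3125 = 12.625 in. φR_n = 0.75 × 0.6 × 70 × 0.3535 × 12.625 = 140.6 kips.
Base metal shear (0.5 in plate): yield φR_n = 1.0×0.6×36×0.5×12.625 = 136.4 kips; rupture φR_n = 0.75×0.6×58×0.5×12.625 = 164.8 kips; take 136.4 kips (yield).
Tension yield (gross): A_g = 2.375×0.5 = 1.1875 in². φR_n = 0.90 × 36 × 1.1875 = 38.5 kips.
Governing: min(140.6, 136.4, 38.5) = 38.5 kips → gross-section yield.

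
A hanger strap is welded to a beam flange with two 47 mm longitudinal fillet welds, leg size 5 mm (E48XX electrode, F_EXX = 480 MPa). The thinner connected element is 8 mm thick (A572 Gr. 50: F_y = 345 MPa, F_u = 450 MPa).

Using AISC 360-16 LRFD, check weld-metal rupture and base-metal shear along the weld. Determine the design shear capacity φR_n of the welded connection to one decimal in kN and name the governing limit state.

71.8 kN (weld metal governs)

Weld metal: throat = 0.707×5 = 3.535 mm, L = 2×47 = 94 mm. φR_n = 0.75 × 0.6 × 480 × 3.535 × 94 = 71.8 kN.
Base metal shear (8 mm plate): yield φR_n = 1.0×0.6×345×8×94 = 155.7 kN; rupture φR_n = 0.75×0.6×450×8×94 = 152.3 kN; take 152.3 kN (rupture).
Governing: min(71.8, 152.3) = 71.8 kN → weld metal.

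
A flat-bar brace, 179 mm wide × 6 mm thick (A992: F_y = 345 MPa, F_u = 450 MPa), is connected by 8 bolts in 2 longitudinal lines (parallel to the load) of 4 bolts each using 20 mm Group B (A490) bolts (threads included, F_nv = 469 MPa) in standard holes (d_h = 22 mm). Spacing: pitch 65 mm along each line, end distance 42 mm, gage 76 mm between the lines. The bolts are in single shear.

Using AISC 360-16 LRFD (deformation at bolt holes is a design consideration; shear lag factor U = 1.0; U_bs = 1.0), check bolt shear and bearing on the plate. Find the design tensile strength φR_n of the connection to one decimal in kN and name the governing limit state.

Bolt shear: A_b = π(20)²/4 = 314.16 mm². φR_n = 0.75 × 469 × 314.16 × 8 × 1 = 884.0 kN.
Bearing (6 mm plate, F_u = 450 MPa): end bolts L_c = 42 − 22/2 = 31, R_n = min(1.2×31×6×450, 2.4×20×6×450) = 100.44 kN/bolt; interior L_c = 65 − 22 = 43, R_n = 129.6 kN/bolt. φR_n = 0.75 × (2×100.44 + 6×129.6) = 733.9 kN.
Governing: min(884.0, 733.9) = 733.9 kN → bearing.

733.9 kN (bearing governs)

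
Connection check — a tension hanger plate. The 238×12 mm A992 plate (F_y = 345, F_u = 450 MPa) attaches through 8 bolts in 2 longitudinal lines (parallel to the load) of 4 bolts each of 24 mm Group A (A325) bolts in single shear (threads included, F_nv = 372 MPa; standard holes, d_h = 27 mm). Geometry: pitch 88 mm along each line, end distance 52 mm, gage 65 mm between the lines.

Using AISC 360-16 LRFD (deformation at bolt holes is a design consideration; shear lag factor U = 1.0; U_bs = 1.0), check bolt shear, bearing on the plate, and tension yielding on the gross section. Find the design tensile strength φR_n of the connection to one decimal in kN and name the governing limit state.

886.8 kN (gross-section yield governs)

Bolt shear: A_b = π(24)²/4 = 452.39 mm². φR_n = 0.75 × 372 × 452.39 × 8 × 1 = 1009.7 kN.
Bearing (12 mm plate, F_u = 450 MPa): end bolts L_c = 52 − 27/2 = 38.5, R_n = min(1.2×38.5×12×450, 2.4×24×12×450) = 249.48 kN/bolt; interior L_c = 88 − 27 = 61, R_n = 311.04 kN/bolt. φR_n = 0.75 × (2×249.48 + 6×311.04) = 1773.9 kN.
Tension yield (gross): A_g = 238×12 = 2856 mm². φR_n = 0.90 × 345 × 2856 = 886.8 kN.
Governing: min(1009.7, 1773.9, 886.8) = 886.8 kN → gross-section yield.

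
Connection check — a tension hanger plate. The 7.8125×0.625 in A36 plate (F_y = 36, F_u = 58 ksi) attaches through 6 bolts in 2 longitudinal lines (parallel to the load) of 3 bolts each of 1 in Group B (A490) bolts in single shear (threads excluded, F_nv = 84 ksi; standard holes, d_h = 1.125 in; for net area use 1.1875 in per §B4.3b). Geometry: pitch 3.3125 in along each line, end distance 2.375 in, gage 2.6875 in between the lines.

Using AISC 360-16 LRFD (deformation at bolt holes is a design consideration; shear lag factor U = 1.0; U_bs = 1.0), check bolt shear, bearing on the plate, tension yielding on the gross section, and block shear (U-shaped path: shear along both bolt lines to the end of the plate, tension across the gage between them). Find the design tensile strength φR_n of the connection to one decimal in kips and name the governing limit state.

Bolt shear: A_b = π(1)²/4 = 0.7854 in². φR_n = 0.75 × 84 × 0.7854 × 6 × 1 = 296.9 kips.
Bearing (0.625 in plate, F_u = 58 ksi): end bolts L_c = 2.375 − 1.125/2 = 1.8125, R_n = min(1.2×1.8125×0.625×58, 2.4×1×0.625×58) = 78.844 kips/bolt; interior L_c = 3.3125 − 1.125 = 2.1875, R_n = 87 kips/bolt. φR_n = 0.75 × (2×78.844 + 4×87) = 379.3 kips.
Tension yield (gross): A_g = 7.8125×0.625 = 4.8828 in². φR_n = 0.90 × 36 × 4.8828 = 158.2 kips.
Block shear: shear path 2×[2.375+2×3.3125] = 2×9 in, A_gv = 11.25, A_nv = 2×(9 − 2.5×1.1875)×0.625 = 7.5391 in²; tension across gage: (2.6875 − 1×1.1875)×0.625 = 0.9375 in². R_n = min(0.6×58×7.5391, 0.6×36×11.25) + 1.0×58×0.9375 = min(262.36, 243) + 54.375 = 297.38 kips. φR_n = 0.75 × 297.38 = 223.0 kips.
Governing: min(296.9, 379.3, 158.2, 223.0) = 158.2 kips → gross-section yield.

158.2 kips (gross-section yield governs)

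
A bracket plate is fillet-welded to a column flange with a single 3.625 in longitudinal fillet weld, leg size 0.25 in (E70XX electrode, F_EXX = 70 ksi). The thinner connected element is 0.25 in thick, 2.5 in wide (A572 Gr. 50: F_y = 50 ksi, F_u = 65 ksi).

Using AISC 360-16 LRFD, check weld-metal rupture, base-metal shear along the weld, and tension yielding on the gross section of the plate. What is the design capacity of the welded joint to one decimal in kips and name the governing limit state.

20.2 kips (weld metal governs)

Weld metal: throat = 0.707×0.25 = 0.17675 in, L = 3.625 in. φR_n = 0.75 × 0.6 × 70 × 0.17675 × 3.625 = 20.2 kips.
Base metal shear (0.25 in plate): yield φR_n = 1.0×0.6×50×0.25×3.625 = 27.2 kips; rupture φR_n = 0.75×0.6×65×0.25×3.625 = 26.5 kips; take 26.5 kips (rupture).
Tension yield (gross): A_g = 2.5×0.25 = 0.625 in². φR_n = 0.90 × 50 × 0.625 = 28.1 kips.
Governing: min(20.2, 26.5, 28.1) = 20.2 kips → weld metal.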